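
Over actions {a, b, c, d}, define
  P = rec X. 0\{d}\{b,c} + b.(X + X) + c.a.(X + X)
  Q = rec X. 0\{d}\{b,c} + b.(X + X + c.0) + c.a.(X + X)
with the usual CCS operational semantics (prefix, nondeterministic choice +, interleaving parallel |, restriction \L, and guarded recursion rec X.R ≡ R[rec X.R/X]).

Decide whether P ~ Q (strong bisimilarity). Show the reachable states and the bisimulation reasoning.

LTS(P): 3 reachable states
  m0 = rec X. 0\{d}\{b,c} + b.(X + X) + c.a.(X + X) | --b--▸ m1, --c--▸ m2
  m1 = (rec X. 0\{d}\{b,c} + b.(X + X) + c.a.(X + X)) + (rec X. 0\{d}\{b,c} + b.(X + X) + c.a.(X + X)) | --b--▸ m1, --c--▸ m2
  m2 = a.((rec X. 0\{d}\{b,c} + b.(X + X) + c.a.(X + X)) + (rec X. 0\{d}\{b,c} + b.(X + X) + c.a.(X + X))) | --a--▸ m1
LTS(Q): 5 reachable states
  n0 = rec X. 0\{d}\{b,c} + b.(X + X + c.0) + c.a.(X + X) | --b--▸ n1, --c--▸ n2
  n1 = (rec X. 0\{d}\{b,c} + b.(X + X + c.0) + c.a.(X + X)) + (rec X. 0\{d}\{b,c} + b.(X + X + c.0) + c.a.(X + X)) + c.0 | --b--▸ n1, --c--▸ n2, --c--▸ n3
  n2 = a.((rec X. 0\{d}\{b,c} + b.(X + X + c.0) + c.a.(X + X)) + (rec X. 0\{d}\{b,c} + b.(X + X + c.0) + c.a.(X + X))) | --a--▸ n4
  n3 = 0 | ∅
  n4 = (rec X. 0\{d}\{b,c} + b.(X + X + c.0) + c.a.(X + X)) + (rec X. 0\{d}\{b,c} + b.(X + X + c.0) + c.a.(X + X)) | --b--▸ n1, --c--▸ n2
Coarsest stable partition (strong bisimilarity classes):
  B0 = {m0, m1}
  B1 = {m2}
  B2 = {n0, n4}
  B3 = {n2}
  B4 = {n1}
  B5 = {n3}
m0 ∈ B0, n0 ∈ B2 → different blocks

not bisimilar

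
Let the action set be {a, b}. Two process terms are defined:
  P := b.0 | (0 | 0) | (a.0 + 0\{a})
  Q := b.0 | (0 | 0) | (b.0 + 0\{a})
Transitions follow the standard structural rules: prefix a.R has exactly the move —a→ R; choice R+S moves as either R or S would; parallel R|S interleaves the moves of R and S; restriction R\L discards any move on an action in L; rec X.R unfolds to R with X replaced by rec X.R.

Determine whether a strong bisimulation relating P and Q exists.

LTS(P): 4 reachable states
  m0 = b.0 | (0 | 0) | (a.0 + 0\{a}) has moves --a--▸ m1, --b--▸ m2
  m1 = b.0 | (0 | 0) | 0 has moves --b--▸ m3
  m2 = 0 | (0 | 0) | (a.0 + 0\{a}) has moves --a--▸ m3
  m3 = 0 | (0 | 0) | 0 has moves deadlocked
LTS(Q): 4 reachable states
  n0 = b.0 | (0 | 0) | (b.0 + 0\{a}) has moves --b--▸ n1, --b--▸ n2
  n1 = 0 | (0 | 0) | (b.0 + 0\{a}) has moves --b--▸ n3
  n2 = b.0 | (0 | 0) | 0 has moves --b--▸ n3
  n3 = 0 | (0 | 0) | 0 has moves deadlocked
Coarsest stable partition (strong bisimilarity classes):
  B0 = {m0}
  B1 = {m1, n1, n2}
  B2 = {m3, n3}
  B3 = {m2}
  B4 = {n0}
m0 ∈ B0, n0 ∈ B4 → different blocks

not bisimilar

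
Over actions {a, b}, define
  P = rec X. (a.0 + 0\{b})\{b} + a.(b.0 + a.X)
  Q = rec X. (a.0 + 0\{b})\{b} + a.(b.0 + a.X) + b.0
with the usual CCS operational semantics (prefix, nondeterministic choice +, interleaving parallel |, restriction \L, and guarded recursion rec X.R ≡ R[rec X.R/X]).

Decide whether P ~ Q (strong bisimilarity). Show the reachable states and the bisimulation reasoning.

Reachable graph of P (4 states):
  p0 = rec X. (a.0 + 0\{b})\{b} + a.(b.0 + a.X) | =a=> p1, =a=> p2
  p1 = 0\{b} | deadlocked
  p2 = b.0 + a.(rec X. (a.0 + 0\{b})\{b} + a.(b.0 + a.X)) | =a=> p0, =b=> p3
  p3 = 0 | deadlocked
Reachable graph of Q (4 states):
  q0 = rec X. (a.0 + 0\{b})\{b} + a.(b.0 + a.X) + b.0 | =a=> q1, =a=> q2, =b=> q3
  q1 = 0\{b} | deadlocked
  q2 = b.0 + a.(rec X. (a.0 + 0\{b})\{b} + a.(b.0 + a.X) + b.0) | =a=> q0, =b=> q3
  q3 = 0 | deadlocked
Partition-refinement fixed point:
  B0 = {p0}
  B1 = {p2}
  B2 = {p1, p3, q1, q3}
  B3 = {q0}
  B4 = {q2}
p0 ∈ B0, q0 ∈ B3 → different blocks

not bisimilar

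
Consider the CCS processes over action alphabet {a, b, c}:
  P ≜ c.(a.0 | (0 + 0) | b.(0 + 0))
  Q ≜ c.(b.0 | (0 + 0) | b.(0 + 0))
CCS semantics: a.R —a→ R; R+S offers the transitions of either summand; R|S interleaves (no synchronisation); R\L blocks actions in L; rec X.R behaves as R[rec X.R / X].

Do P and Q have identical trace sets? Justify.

traces(P) ≠ traces(Q) — witness ⟨ca⟩

LTS(P): 5 reachable states
  m0 = c.(a.0 | (0 + 0) | b.(0 + 0)) | -c-> m1
  m1 = a.0 | (0 + 0) | b.(0 + 0) | -a-> m2, -b-> m3
  m2 = 0 | (0 + 0) | b.(0 + 0) | -b-> m4
  m3 = a.0 | (0 + 0) | (0 + 0) | -a-> m4
  m4 = 0 | (0 + 0) | (0 + 0) | stopped
LTS(Q): 5 reachable states
  n0 = c.(b.0 | (0 + 0) | b.(0 + 0)) | -c-> n1
  n1 = b.0 | (0 + 0) | b.(0 + 0) | -b-> n2, -b-> n3
  n2 = 0 | (0 + 0) | b.(0 + 0) | -b-> n4
  n3 = b.0 | (0 + 0) | (0 + 0) | -b-> n4
  n4 = 0 | (0 + 0) | (0 + 0) | stopped
Trace ⟨ca⟩ through P, begin at {m0}:
  [1] c ⇒ {m1}
  [2] a ⇒ {m2}
  — P admits the full trace.
Trace ⟨ca⟩ through Q, begin at {n0}:
  [1] c ⇒ {n1}
  [2] a ⇒ no successor for Q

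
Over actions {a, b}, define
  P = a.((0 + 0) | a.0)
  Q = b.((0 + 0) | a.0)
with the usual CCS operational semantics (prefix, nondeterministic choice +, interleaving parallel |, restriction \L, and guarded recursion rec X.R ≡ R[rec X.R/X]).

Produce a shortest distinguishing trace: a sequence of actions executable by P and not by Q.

LTS(P): 3 reachable states
  u0 = a.((0 + 0) | a.0) | =a=> u1
  u1 = (0 + 0) | a.0 | =a=> u2
  u2 = (0 + 0) | 0 | ·
LTS(Q): 3 reachable states
  v0 = b.((0 + 0) | a.0) | =b=> v1
  v1 = (0 + 0) | a.0 | =a=> v2
  v2 = (0 + 0) | 0 | ·
Run σ = ⟨a⟩ on P: start {u0}
  after a @ step 1: {u1}
  ✓ P
Run σ = ⟨a⟩ on Q: start {v0}
  after a @ step 1: ∅ (Q stuck)

a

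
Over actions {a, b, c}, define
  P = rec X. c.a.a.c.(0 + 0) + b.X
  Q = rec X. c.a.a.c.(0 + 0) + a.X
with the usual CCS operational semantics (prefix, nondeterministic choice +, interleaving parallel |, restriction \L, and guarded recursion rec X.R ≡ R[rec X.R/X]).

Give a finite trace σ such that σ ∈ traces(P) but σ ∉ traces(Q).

LTS(P): 5 reachable states
  m0 = rec X. c.a.a.c.(0 + 0) + b.X ⊢ —b→ m0, —c→ m1
  m1 = a.a.c.(0 + 0) ⊢ —a→ m2
  m2 = a.c.(0 + 0) ⊢ —a→ m3
  m3 = c.(0 + 0) ⊢ —c→ m4
  m4 = 0 + 0 ⊢ ∅
LTS(Q): 5 reachable states
  n0 = rec X. c.a.a.c.(0 + 0) + a.X ⊢ —a→ n0, —c→ n1
  n1 = a.a.c.(0 + 0) ⊢ —a→ n2
  n2 = a.c.(0 + 0) ⊢ —a→ n3
  n3 = c.(0 + 0) ⊢ —c→ n4
  n4 = 0 + 0 ⊢ ∅
Executing b from P (initial set {m0}):
  step 1 (b): {m0}
  ✓ P
Executing b from Q (initial set {n0}):
  step 1 (b): no successor for Q

b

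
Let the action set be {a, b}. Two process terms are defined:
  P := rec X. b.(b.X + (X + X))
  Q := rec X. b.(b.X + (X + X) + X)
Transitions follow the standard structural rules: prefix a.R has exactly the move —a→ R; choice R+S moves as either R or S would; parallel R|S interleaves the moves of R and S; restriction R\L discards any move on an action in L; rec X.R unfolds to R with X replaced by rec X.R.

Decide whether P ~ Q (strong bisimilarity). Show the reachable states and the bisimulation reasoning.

Reachable graph of P (2 states):
  s0 = rec X. b.(b.X + (X + X)) → -b-> s1
  s1 = b.(rec X. b.(b.X + (X + X))) + ((rec X. b.(b.X + (X + X))) + (rec X. b.(b.X + (X + X)))) → -b-> s0, -b-> s1
Reachable graph of Q (2 states):
  t0 = rec X. b.(b.X + (X + X) + X) → -b-> t1
  t1 = b.(rec X. b.(b.X + (X + X) + X)) + ((rec X. b.(b.X + (X + X) + X)) + (rec X. b.(b.X + (X + X) + X))) + (rec X. b.(b.X + (X + X) + X)) → -b-> t0, -b-> t1
Coarsest stable partition (strong bisimilarity classes):
  B0 = {s0, s1, t0, t1}
s0 ∈ B0, t0 ∈ B0 → same block

bisimilar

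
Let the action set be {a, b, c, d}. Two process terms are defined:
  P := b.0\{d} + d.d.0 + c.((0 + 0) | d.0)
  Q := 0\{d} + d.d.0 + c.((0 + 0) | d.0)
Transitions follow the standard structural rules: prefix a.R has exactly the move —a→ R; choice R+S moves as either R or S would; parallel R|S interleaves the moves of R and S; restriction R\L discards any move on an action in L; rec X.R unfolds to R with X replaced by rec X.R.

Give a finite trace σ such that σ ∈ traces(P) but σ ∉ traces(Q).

b

LTS(P): 6 reachable states
  m0 = b.0\{d} + d.d.0 + c.((0 + 0) | d.0) has moves --b--▸ m1, --c--▸ m2, --d--▸ m3
  m1 = 0\{d} has moves deadlocked
  m2 = (0 + 0) | d.0 has moves --d--▸ m4
  m3 = d.0 has moves --d--▸ m5
  m4 = (0 + 0) | 0 has moves deadlocked
  m5 = 0 has moves deadlocked
LTS(Q): 5 reachable states
  n0 = 0\{d} + d.d.0 + c.((0 + 0) | d.0) has moves --c--▸ n1, --d--▸ n2
  n1 = (0 + 0) | d.0 has moves --d--▸ n3
  n2 = d.0 has moves --d--▸ n4
  n3 = (0 + 0) | 0 has moves deadlocked
  n4 = 0 has moves deadlocked
Run σ = ⟨b⟩ on P: start {m0}
  step 1 (b): {m1}
  — P admits the full trace.
Run σ = ⟨b⟩ on Q: start {n0}
  step 1 (b): ∅ (Q stuck)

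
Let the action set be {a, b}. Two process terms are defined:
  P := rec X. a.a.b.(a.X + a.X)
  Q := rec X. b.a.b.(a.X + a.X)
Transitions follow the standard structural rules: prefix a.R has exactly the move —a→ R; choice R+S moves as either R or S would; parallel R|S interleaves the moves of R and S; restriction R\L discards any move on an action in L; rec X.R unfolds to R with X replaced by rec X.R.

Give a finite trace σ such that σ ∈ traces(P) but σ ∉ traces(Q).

a

Reachable graph of P (4 states):
  u0 = rec X. a.a.b.(a.X + a.X) has moves ··a··> u1
  u1 = a.b.(a.(rec X. a.a.b.(a.X + a.X)) + a.(rec X. a.a.b.(a.X + a.X))) has moves ··a··> u2
  u2 = b.(a.(rec X. a.a.b.(a.X + a.X)) + a.(rec X. a.a.b.(a.X + a.X))) has moves ··b··> u3
  u3 = a.(rec X. a.a.b.(a.X + a.X)) + a.(rec X. a.a.b.(a.X + a.X)) has moves ··a··> u0
Reachable graph of Q (4 states):
  v0 = rec X. b.a.b.(a.X + a.X) has moves ··b··> v1
  v1 = a.b.(a.(rec X. b.a.b.(a.X + a.X)) + a.(rec X. b.a.b.(a.X + a.X))) has moves ··a··> v2
  v2 = b.(a.(rec X. b.a.b.(a.X + a.X)) + a.(rec X. b.a.b.(a.X + a.X))) has moves ··b··> v3
  v3 = a.(rec X. b.a.b.(a.X + a.X)) + a.(rec X. b.a.b.(a.X + a.X)) has moves ··a··> v0
Trace ⟨a⟩ through P, begin at {u0}:
  step 1 (a): {u1}
  P completes σ.
Trace ⟨a⟩ through Q, begin at {v0}:
  step 1 (a): ∅  — Q cannot continue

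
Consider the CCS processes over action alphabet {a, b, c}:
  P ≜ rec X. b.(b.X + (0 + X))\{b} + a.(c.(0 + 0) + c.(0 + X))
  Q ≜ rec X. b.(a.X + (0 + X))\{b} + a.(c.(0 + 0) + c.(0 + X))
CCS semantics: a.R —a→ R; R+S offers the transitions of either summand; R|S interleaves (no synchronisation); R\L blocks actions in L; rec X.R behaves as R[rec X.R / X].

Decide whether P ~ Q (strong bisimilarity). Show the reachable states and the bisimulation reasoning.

P's transition system — 8 states:
  s0 = rec X. b.(b.X + (0 + X))\{b} + a.(c.(0 + 0) + c.(0 + X)) → -a-> s1, -b-> s2
  s1 = c.(0 + 0) + c.(0 + (rec X. b.(b.X + (0 + X))\{b} + a.(c.(0 + 0) + c.(0 + X)))) → -c-> s3, -c-> s4
  s2 = (b.(rec X. b.(b.X + (0 + X))\{b} + a.(c.(0 + 0) + c.(0 + X))) + (0 + (rec X. b.(b.X + (0 + X))\{b} + a.(c.(0 + 0) + c.(0 + X)))))\{b} → -a-> s5
  s3 = 0 + (rec X. b.(b.X + (0 + X))\{b} + a.(c.(0 + 0) + c.(0 + X))) → -a-> s1, -b-> s2
  s4 = 0 + 0 → ∅
  s5 = (c.(0 + 0) + c.(0 + (rec X. b.(b.X + (0 + X))\{b} + a.(c.(0 + 0) + c.(0 + X)))))\{b} → -c-> s6, -c-> s7
  s6 = (0 + (rec X. b.(b.X + (0 + X))\{b} + a.(c.(0 + 0) + c.(0 + X))))\{b} → -a-> s5
  s7 = (0 + 0)\{b} → ∅
Q's transition system — 9 states:
  t0 = rec X. b.(a.X + (0 + X))\{b} + a.(c.(0 + 0) + c.(0 + X)) → -a-> t1, -b-> t2
  t1 = c.(0 + 0) + c.(0 + (rec X. b.(a.X + (0 + X))\{b} + a.(c.(0 + 0) + c.(0 + X)))) → -c-> t3, -c-> t4
  t2 = (a.(rec X. b.(a.X + (0 + X))\{b} + a.(c.(0 + 0) + c.(0 + X))) + (0 + (rec X. b.(a.X + (0 + X))\{b} + a.(c.(0 + 0) + c.(0 + X)))))\{b} → -a-> t5, -a-> t6
  t3 = 0 + (rec X. b.(a.X + (0 + X))\{b} + a.(c.(0 + 0) + c.(0 + X))) → -a-> t1, -b-> t2
  t4 = 0 + 0 → ∅
  t5 = (c.(0 + 0) + c.(0 + (rec X. b.(a.X + (0 + X))\{b} + a.(c.(0 + 0) + c.(0 + X)))))\{b} → -c-> t7, -c-> t8
  t6 = (rec X. b.(a.X + (0 + X))\{b} + a.(c.(0 + 0) + c.(0 + X)))\{b} → -a-> t5
  t7 = (0 + (rec X. b.(a.X + (0 + X))\{b} + a.(c.(0 + 0) + c.(0 + X))))\{b} → -a-> t5
  t8 = (0 + 0)\{b} → ∅
Partition-refinement fixed point:
  B0 = {s0, s3}
  B1 = {s2, s6, t6, t7}
  B2 = {s5, t5}
  B3 = {s4, s7, t4, t8}
  B4 = {s1}
  B5 = {t0, t3}
  B6 = {t1}
  B7 = {t2}
s0 ∈ B0, t0 ∈ B5 → different blocks

not bisimilar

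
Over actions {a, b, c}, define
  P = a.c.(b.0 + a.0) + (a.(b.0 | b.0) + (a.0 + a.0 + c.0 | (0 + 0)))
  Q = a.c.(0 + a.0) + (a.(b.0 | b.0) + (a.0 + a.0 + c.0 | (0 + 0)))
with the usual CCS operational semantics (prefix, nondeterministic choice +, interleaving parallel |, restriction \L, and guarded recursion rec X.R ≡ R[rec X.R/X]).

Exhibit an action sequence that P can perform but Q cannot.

acb

P's transition system — 9 states:
  p0 = a.c.(b.0 + a.0) + (a.(b.0 | b.0) + (a.0 + a.0 + c.0 | (0 + 0))) → --a--▸ p1, --a--▸ p2, --a--▸ p3, --c--▸ p4
  p1 = 0 → deadlocked
  p2 = b.0 | b.0 → --b--▸ p5, --b--▸ p6
  p3 = c.(b.0 + a.0) → --c--▸ p7
  p4 = 0 | (0 + 0) → deadlocked
  p5 = 0 | b.0 → --b--▸ p8
  p6 = b.0 | 0 → --b--▸ p8
  p7 = b.0 + a.0 → --a--▸ p1, --b--▸ p1
  p8 = 0 | 0 → deadlocked
Q's transition system — 9 states:
  q0 = a.c.(0 + a.0) + (a.(b.0 | b.0) + (a.0 + a.0 + c.0 | (0 + 0))) → --a--▸ q1, --a--▸ q2, --a--▸ q3, --c--▸ q4
  q1 = 0 → deadlocked
  q2 = b.0 | b.0 → --b--▸ q5, --b--▸ q6
  q3 = c.(0 + a.0) → --c--▸ q7
  q4 = 0 | (0 + 0) → deadlocked
  q5 = 0 | b.0 → --b--▸ q8
  q6 = b.0 | 0 → --b--▸ q8
  q7 = 0 + a.0 → --a--▸ q1
  q8 = 0 | 0 → deadlocked
Trace ⟨acb⟩ through P, begin at {p0}:
  step 1 (a): {p1, p2, p3}
  step 2 (c): {p7}
  step 3 (b): {p1}
  — P admits the full trace.
Trace ⟨acb⟩ through Q, begin at {q0}:
  step 1 (a): {q1, q2, q3}
  step 2 (c): {q7}
  step 3 (b): no successor for Q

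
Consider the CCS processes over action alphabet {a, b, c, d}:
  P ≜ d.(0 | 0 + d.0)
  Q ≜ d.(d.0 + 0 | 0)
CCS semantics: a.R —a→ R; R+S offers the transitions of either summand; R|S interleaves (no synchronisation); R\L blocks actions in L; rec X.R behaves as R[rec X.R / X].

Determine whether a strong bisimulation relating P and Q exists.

P ~ Q

P's transition system — 3 states:
  s0 = d.(0 | 0 + d.0) has moves ··d··> s1
  s1 = 0 | 0 + d.0 has moves ··d··> s2
  s2 = 0 has moves stopped
Q's transition system — 3 states:
  t0 = d.(d.0 + 0 | 0) has moves ··d··> t1
  t1 = d.0 + 0 | 0 has moves ··d··> t2
  t2 = 0 has moves stopped
Coarsest stable partition (strong bisimilarity classes):
  B0 = {s0, t0}
  B1 = {s1, t1}
  B2 = {s2, t2}
s0 ∈ B0, t0 ∈ B0 → same block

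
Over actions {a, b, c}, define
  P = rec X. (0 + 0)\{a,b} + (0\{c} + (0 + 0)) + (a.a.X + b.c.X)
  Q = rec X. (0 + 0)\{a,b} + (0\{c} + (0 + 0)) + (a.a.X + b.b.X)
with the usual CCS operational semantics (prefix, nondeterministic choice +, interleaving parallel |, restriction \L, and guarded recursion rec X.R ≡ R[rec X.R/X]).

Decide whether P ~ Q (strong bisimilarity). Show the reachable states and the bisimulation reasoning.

P ≁ Q

LTS(P): 3 reachable states
  p0 = rec X. (0 + 0)\{a,b} + (0\{c} + (0 + 0)) + (a.a.X + b.c.X) → --a--▸ p1, --b--▸ p2
  p1 = a.(rec X. (0 + 0)\{a,b} + (0\{c} + (0 + 0)) + (a.a.X + b.c.X)) → --a--▸ p0
  p2 = c.(rec X. (0 + 0)\{a,b} + (0\{c} + (0 + 0)) + (a.a.X + b.c.X)) → --c--▸ p0
LTS(Q): 3 reachable states
  q0 = rec X. (0 + 0)\{a,b} + (0\{c} + (0 + 0)) + (a.a.X + b.b.X) → --a--▸ q1, --b--▸ q2
  q1 = a.(rec X. (0 + 0)\{a,b} + (0\{c} + (0 + 0)) + (a.a.X + b.b.X)) → --a--▸ q0
  q2 = b.(rec X. (0 + 0)\{a,b} + (0\{c} + (0 + 0)) + (a.a.X + b.b.X)) → --b--▸ q0
Coarsest stable partition (strong bisimilarity classes):
  B0 = {p0}
  B1 = {p2}
  B2 = {p1}
  B3 = {q0}
  B4 = {q1}
  B5 = {q2}
p0 ∈ B0, q0 ∈ B3 → different blocks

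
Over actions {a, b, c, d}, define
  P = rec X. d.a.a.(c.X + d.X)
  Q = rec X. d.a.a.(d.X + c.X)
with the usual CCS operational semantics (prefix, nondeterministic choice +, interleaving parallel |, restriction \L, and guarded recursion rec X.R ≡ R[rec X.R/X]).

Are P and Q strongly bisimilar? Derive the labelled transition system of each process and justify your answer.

bisimilar

Reachable graph of P (4 states):
  u0 = rec X. d.a.a.(c.X + d.X) ⊢ —d→ u1
  u1 = a.a.(c.(rec X. d.a.a.(c.X + d.X)) + d.(rec X. d.a.a.(c.X + d.X))) ⊢ —a→ u2
  u2 = a.(c.(rec X. d.a.a.(c.X + d.X)) + d.(rec X. d.a.a.(c.X + d.X))) ⊢ —a→ u3
  u3 = c.(rec X. d.a.a.(c.X + d.X)) + d.(rec X. d.a.a.(c.X + d.X)) ⊢ —c→ u0, —d→ u0
Reachable graph of Q (4 states):
  v0 = rec X. d.a.a.(d.X + c.X) ⊢ —d→ v1
  v1 = a.a.(d.(rec X. d.a.a.(d.X + c.X)) + c.(rec X. d.a.a.(d.X + c.X))) ⊢ —a→ v2
  v2 = a.(d.(rec X. d.a.a.(d.X + c.X)) + c.(rec X. d.a.a.(d.X + c.X))) ⊢ —a→ v3
  v3 = d.(rec X. d.a.a.(d.X + c.X)) + c.(rec X. d.a.a.(d.X + c.X)) ⊢ —c→ v0, —d→ v0
Coarsest stable partition (strong bisimilarity classes):
  B0 = {u0, v0}
  B1 = {u1, v1}
  B2 = {u2, v2}
  B3 = {u3, v3}
u0 ∈ B0, v0 ∈ B0 → same block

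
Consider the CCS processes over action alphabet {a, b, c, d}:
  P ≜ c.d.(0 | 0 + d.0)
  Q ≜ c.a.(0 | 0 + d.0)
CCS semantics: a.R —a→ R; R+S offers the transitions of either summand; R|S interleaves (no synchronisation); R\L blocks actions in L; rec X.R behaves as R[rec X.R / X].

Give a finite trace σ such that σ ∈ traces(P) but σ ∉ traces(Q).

cd

LTS(P): 4 reachable states
  u0 = c.d.(0 | 0 + d.0) ⊢ —c→ u1
  u1 = d.(0 | 0 + d.0) ⊢ —d→ u2
  u2 = 0 | 0 + d.0 ⊢ —d→ u3
  u3 = 0 ⊢ ∅
LTS(Q): 4 reachable states
  v0 = c.a.(0 | 0 + d.0) ⊢ —c→ v1
  v1 = a.(0 | 0 + d.0) ⊢ —a→ v2
  v2 = 0 | 0 + d.0 ⊢ —d→ v3
  v3 = 0 ⊢ ∅
Run σ = ⟨cd⟩ on P: start {u0}
  step 1 (c): {u1}
  step 2 (d): {u2}
  P completes σ.
Run σ = ⟨cd⟩ on Q: start {v0}
  step 1 (c): {v1}
  step 2 (d): no successor for Q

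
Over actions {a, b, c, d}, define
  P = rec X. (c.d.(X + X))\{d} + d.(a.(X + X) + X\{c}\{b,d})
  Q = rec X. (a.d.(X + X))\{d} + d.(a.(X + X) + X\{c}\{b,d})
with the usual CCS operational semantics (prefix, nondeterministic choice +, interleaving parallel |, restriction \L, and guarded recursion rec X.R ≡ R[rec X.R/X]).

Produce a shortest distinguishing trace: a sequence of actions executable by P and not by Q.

c

P's transition system — 4 states:
  s0 = rec X. (c.d.(X + X))\{d} + d.(a.(X + X) + X\{c}\{b,d}) :: =c=> s1, =d=> s2
  s1 = (d.((rec X. (c.d.(X + X))\{d} + d.(a.(X + X) + X\{c}\{b,d})) + (rec X. (c.d.(X + X))\{d} + d.(a.(X + X) + X\{c}\{b,d}))))\{d} :: ·
  s2 = a.((rec X. (c.d.(X + X))\{d} + d.(a.(X + X) + X\{c}\{b,d})) + (rec X. (c.d.(X + X))\{d} + d.(a.(X + X) + X\{c}\{b,d}))) + (rec X. (c.d.(X + X))\{d} + d.(a.(X + X) + X\{c}\{b,d}))\{c}\{b,d} :: =a=> s3
  s3 = (rec X. (c.d.(X + X))\{d} + d.(a.(X + X) + X\{c}\{b,d})) + (rec X. (c.d.(X + X))\{d} + d.(a.(X + X) + X\{c}\{b,d})) :: =c=> s1, =d=> s2
Q's transition system — 5 states:
  t0 = rec X. (a.d.(X + X))\{d} + d.(a.(X + X) + X\{c}\{b,d}) :: =a=> t1, =d=> t2
  t1 = (d.((rec X. (a.d.(X + X))\{d} + d.(a.(X + X) + X\{c}\{b,d})) + (rec X. (a.d.(X + X))\{d} + d.(a.(X + X) + X\{c}\{b,d}))))\{d} :: ·
  t2 = a.((rec X. (a.d.(X + X))\{d} + d.(a.(X + X) + X\{c}\{b,d})) + (rec X. (a.d.(X + X))\{d} + d.(a.(X + X) + X\{c}\{b,d}))) + (rec X. (a.d.(X + X))\{d} + d.(a.(X + X) + X\{c}\{b,d}))\{c}\{b,d} :: =a=> t3, =a=> t4
  t3 = (d.((rec X. (a.d.(X + X))\{d} + d.(a.(X + X) + X\{c}\{b,d})) + (rec X. (a.d.(X + X))\{d} + d.(a.(X + X) + X\{c}\{b,d}))))\{d}\{c}\{b,d} :: ·
  t4 = (rec X. (a.d.(X + X))\{d} + d.(a.(X + X) + X\{c}\{b,d})) + (rec X. (a.d.(X + X))\{d} + d.(a.(X + X) + X\{c}\{b,d})) :: =a=> t1, =d=> t2
Run σ = ⟨c⟩ on P: start {s0}
  [1] c ⇒ {s1}
  — P admits the full trace.
Run σ = ⟨c⟩ on Q: start {t0}
  [1] c ⇒ ∅  — Q cannot continue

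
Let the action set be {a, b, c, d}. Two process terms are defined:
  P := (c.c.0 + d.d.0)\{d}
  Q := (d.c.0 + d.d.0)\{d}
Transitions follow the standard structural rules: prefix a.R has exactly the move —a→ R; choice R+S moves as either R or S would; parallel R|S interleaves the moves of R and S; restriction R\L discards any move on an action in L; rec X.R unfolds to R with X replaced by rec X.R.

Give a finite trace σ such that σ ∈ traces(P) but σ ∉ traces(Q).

c

Reachable graph of P (3 states):
  m0 = (c.c.0 + d.d.0)\{d} | --c--▸ m1
  m1 = (c.0)\{d} | --c--▸ m2
  m2 = 0\{d} | (no moves)
Reachable graph of Q (1 states):
  n0 = (d.c.0 + d.d.0)\{d} | (no moves)
Executing c from P (initial set {m0}):
  step 1 (c): {m1}
  — P admits the full trace.
Executing c from Q (initial set {n0}):
  step 1 (c): ∅ (Q stuck)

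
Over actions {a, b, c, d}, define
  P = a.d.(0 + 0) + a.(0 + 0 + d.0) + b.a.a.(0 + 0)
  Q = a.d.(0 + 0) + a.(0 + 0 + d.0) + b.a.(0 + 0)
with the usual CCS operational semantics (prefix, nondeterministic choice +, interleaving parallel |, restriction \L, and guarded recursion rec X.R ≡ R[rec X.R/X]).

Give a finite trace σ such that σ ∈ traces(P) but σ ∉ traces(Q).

LTS(P): 7 reachable states
  u0 = a.d.(0 + 0) + a.(0 + 0 + d.0) + b.a.a.(0 + 0) ⊢ --a--▸ u1, --a--▸ u2, --b--▸ u3
  u1 = 0 + 0 + d.0 ⊢ --d--▸ u4
  u2 = d.(0 + 0) ⊢ --d--▸ u5
  u3 = a.a.(0 + 0) ⊢ --a--▸ u6
  u4 = 0 ⊢ ∅
  u5 = 0 + 0 ⊢ ∅
  u6 = a.(0 + 0) ⊢ --a--▸ u5
LTS(Q): 6 reachable states
  v0 = a.d.(0 + 0) + a.(0 + 0 + d.0) + b.a.(0 + 0) ⊢ --a--▸ v1, --a--▸ v2, --b--▸ v3
  v1 = 0 + 0 + d.0 ⊢ --d--▸ v4
  v2 = d.(0 + 0) ⊢ --d--▸ v5
  v3 = a.(0 + 0) ⊢ --a--▸ v5
  v4 = 0 ⊢ ∅
  v5 = 0 + 0 ⊢ ∅
Run σ = ⟨baa⟩ on P: start {u0}
  [1] b ⇒ {u3}
  [2] a ⇒ {u6}
  [3] a ⇒ {u5}
  — P admits the full trace.
Run σ = ⟨baa⟩ on Q: start {v0}
  [1] b ⇒ {v3}
  [2] a ⇒ {v5}
  [3] a ⇒ no successor for Q

baa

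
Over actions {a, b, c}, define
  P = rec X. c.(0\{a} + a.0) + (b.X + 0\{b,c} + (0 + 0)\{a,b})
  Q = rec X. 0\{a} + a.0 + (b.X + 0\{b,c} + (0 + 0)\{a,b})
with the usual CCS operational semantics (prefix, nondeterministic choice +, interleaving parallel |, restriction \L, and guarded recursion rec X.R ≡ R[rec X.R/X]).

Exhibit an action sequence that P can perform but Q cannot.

P's transition system — 3 states:
  u0 = rec X. c.(0\{a} + a.0) + (b.X + 0\{b,c} + (0 + 0)\{a,b}) has moves -b-> u0, -c-> u1
  u1 = 0\{a} + a.0 has moves -a-> u2
  u2 = 0 has moves deadlocked
Q's transition system — 2 states:
  v0 = rec X. 0\{a} + a.0 + (b.X + 0\{b,c} + (0 + 0)\{a,b}) has moves -a-> v1, -b-> v0
  v1 = 0 has moves deadlocked
Trace ⟨c⟩ through P, begin at {u0}:
  step 1 (c): {u1}
  ✓ P
Trace ⟨c⟩ through Q, begin at {v0}:
  step 1 (c): no successor for Q

c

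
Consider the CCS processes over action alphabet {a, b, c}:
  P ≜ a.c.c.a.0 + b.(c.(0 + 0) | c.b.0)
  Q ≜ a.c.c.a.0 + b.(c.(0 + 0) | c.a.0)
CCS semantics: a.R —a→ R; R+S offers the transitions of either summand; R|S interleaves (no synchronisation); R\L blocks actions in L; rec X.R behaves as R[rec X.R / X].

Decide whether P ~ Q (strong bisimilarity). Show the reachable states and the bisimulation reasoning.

not bisimilar

Reachable graph of P (11 states):
  s0 = a.c.c.a.0 + b.(c.(0 + 0) | c.b.0) ⊢ --a--▸ s1, --b--▸ s2
  s1 = c.c.a.0 ⊢ --c--▸ s3
  s2 = c.(0 + 0) | c.b.0 ⊢ --c--▸ s4, --c--▸ s5
  s3 = c.a.0 ⊢ --c--▸ s6
  s4 = (0 + 0) | c.b.0 ⊢ --c--▸ s7
  s5 = c.(0 + 0) | b.0 ⊢ --b--▸ s8, --c--▸ s7
  s6 = a.0 ⊢ --a--▸ s9
  s7 = (0 + 0) | b.0 ⊢ --b--▸ s10
  s8 = c.(0 + 0) | 0 ⊢ --c--▸ s10
  s9 = 0 ⊢ ·
  s10 = (0 + 0) | 0 ⊢ ·
Reachable graph of Q (11 states):
  t0 = a.c.c.a.0 + b.(c.(0 + 0) | c.a.0) ⊢ --a--▸ t1, --b--▸ t2
  t1 = c.c.a.0 ⊢ --c--▸ t3
  t2 = c.(0 + 0) | c.a.0 ⊢ --c--▸ t4, --c--▸ t5
  t3 = c.a.0 ⊢ --c--▸ t6
  t4 = (0 + 0) | c.a.0 ⊢ --c--▸ t7
  t5 = c.(0 + 0) | a.0 ⊢ --a--▸ t8, --c--▸ t7
  t6 = a.0 ⊢ --a--▸ t9
  t7 = (0 + 0) | a.0 ⊢ --a--▸ t10
  t8 = c.(0 + 0) | 0 ⊢ --c--▸ t10
  t9 = 0 ⊢ ·
  t10 = (0 + 0) | 0 ⊢ ·
Partition-refinement fixed point:
  B0 = {s0}
  B1 = {s2}
  B2 = {s4}
  B3 = {s7}
  B4 = {s10, s9, t10, t9}
  B5 = {s5}
  B6 = {s8, t8}
  B7 = {s1, t1}
  B8 = {s3, t3, t4}
  B9 = {s6, t6, t7}
  B10 = {t0}
  B11 = {t2}
  B12 = {t5}
s0 ∈ B0, t0 ∈ B10 → different blocks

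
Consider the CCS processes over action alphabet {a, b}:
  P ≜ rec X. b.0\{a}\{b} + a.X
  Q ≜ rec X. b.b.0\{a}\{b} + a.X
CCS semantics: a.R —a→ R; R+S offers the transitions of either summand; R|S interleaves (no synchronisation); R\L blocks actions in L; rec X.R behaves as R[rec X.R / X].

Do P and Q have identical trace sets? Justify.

traces(P) ≠ traces(Q) — witness ⟨bb⟩

LTS(P): 2 reachable states
  u0 = rec X. b.0\{a}\{b} + a.X → --a--▸ u0, --b--▸ u1
  u1 = 0\{a}\{b} → (no moves)
LTS(Q): 3 reachable states
  v0 = rec X. b.b.0\{a}\{b} + a.X → --a--▸ v0, --b--▸ v1
  v1 = b.0\{a}\{b} → --b--▸ v2
  v2 = 0\{a}\{b} → (no moves)
Run σ = ⟨bb⟩ on Q: start {v0}
  [1] b ⇒ {v1}
  [2] b ⇒ {v2}
  — Q admits the full trace.
Run σ = ⟨bb⟩ on P: start {u0}
  [1] b ⇒ {u1}
  [2] b ⇒ ∅  — P cannot continue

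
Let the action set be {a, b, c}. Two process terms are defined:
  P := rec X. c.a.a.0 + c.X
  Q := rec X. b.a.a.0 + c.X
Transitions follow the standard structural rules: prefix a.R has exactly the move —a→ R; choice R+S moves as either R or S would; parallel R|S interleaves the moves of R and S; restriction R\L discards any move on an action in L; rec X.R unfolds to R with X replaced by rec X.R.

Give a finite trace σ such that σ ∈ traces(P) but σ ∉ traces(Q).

ca

Reachable graph of P (4 states):
  s0 = rec X. c.a.a.0 + c.X :: =c=> s0, =c=> s1
  s1 = a.a.0 :: =a=> s2
  s2 = a.0 :: =a=> s3
  s3 = 0 :: (no moves)
Reachable graph of Q (4 states):
  t0 = rec X. b.a.a.0 + c.X :: =b=> t1, =c=> t0
  t1 = a.a.0 :: =a=> t2
  t2 = a.0 :: =a=> t3
  t3 = 0 :: (no moves)
Run σ = ⟨ca⟩ on P: start {s0}
  step 1 (c): {s0, s1}
  step 2 (a): {s2}
  — P admits the full trace.
Run σ = ⟨ca⟩ on Q: start {t0}
  step 1 (c): {t0}
  step 2 (a): no successor for Q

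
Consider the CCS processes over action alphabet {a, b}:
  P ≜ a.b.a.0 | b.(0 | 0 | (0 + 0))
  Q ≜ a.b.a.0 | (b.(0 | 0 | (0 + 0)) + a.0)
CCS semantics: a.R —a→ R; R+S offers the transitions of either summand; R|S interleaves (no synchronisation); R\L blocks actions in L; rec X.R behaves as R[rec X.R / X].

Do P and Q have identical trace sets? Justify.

trace-distinct — witness ⟨aa⟩

Reachable graph of P (8 states):
  u0 = a.b.a.0 | b.(0 | 0 | (0 + 0)) :: --a--▸ u1, --b--▸ u2
  u1 = b.a.0 | b.(0 | 0 | (0 + 0)) :: --b--▸ u3, --b--▸ u4
  u2 = a.b.a.0 | (0 | 0 | (0 + 0)) :: --a--▸ u4
  u3 = a.0 | b.(0 | 0 | (0 + 0)) :: --a--▸ u5, --b--▸ u6
  u4 = b.a.0 | (0 | 0 | (0 + 0)) :: --b--▸ u6
  u5 = 0 | b.(0 | 0 | (0 + 0)) :: --b--▸ u7
  u6 = a.0 | (0 | 0 | (0 + 0)) :: --a--▸ u7
  u7 = 0 | (0 | 0 | (0 + 0)) :: ∅
Reachable graph of Q (12 states):
  v0 = a.b.a.0 | (b.(0 | 0 | (0 + 0)) + a.0) :: --a--▸ v1, --a--▸ v2, --b--▸ v3
  v1 = a.b.a.0 | 0 :: --a--▸ v4
  v2 = b.a.0 | (b.(0 | 0 | (0 + 0)) + a.0) :: --a--▸ v4, --b--▸ v5, --b--▸ v6
  v3 = a.b.a.0 | (0 | 0 | (0 + 0)) :: --a--▸ v6
  v4 = b.a.0 | 0 :: --b--▸ v7
  v5 = a.0 | (b.(0 | 0 | (0 + 0)) + a.0) :: --a--▸ v7, --a--▸ v8, --b--▸ v9
  v6 = b.a.0 | (0 | 0 | (0 + 0)) :: --b--▸ v9
  v7 = a.0 | 0 :: --a--▸ v10
  v8 = 0 | (b.(0 | 0 | (0 + 0)) + a.0) :: --a--▸ v10, --b--▸ v11
  v9 = a.0 | (0 | 0 | (0 + 0)) :: --a--▸ v11
  v10 = 0 | 0 :: ∅
  v11 = 0 | (0 | 0 | (0 + 0)) :: ∅
Trace ⟨aa⟩ through Q, begin at {v0}:
  [1] a ⇒ {v1, v2}
  [2] a ⇒ {v4}
  Q completes σ.
Trace ⟨aa⟩ through P, begin at {u0}:
  [1] a ⇒ {u1}
  [2] a ⇒ ∅ (P stuck)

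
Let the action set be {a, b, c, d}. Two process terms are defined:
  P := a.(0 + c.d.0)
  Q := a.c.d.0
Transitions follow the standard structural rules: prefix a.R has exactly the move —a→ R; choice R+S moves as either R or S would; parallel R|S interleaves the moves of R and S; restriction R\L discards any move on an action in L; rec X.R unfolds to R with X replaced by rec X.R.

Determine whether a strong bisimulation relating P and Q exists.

bisimilar

P's transition system — 4 states:
  s0 = a.(0 + c.d.0) | =a=> s1
  s1 = 0 + c.d.0 | =c=> s2
  s2 = d.0 | =d=> s3
  s3 = 0 | deadlocked
Q's transition system — 4 states:
  t0 = a.c.d.0 | =a=> t1
  t1 = c.d.0 | =c=> t2
  t2 = d.0 | =d=> t3
  t3 = 0 | deadlocked
Coarsest stable partition (strong bisimilarity classes):
  B0 = {s0, t0}
  B1 = {s1, t1}
  B2 = {s2, t2}
  B3 = {s3, t3}
s0 ∈ B0, t0 ∈ B0 → same block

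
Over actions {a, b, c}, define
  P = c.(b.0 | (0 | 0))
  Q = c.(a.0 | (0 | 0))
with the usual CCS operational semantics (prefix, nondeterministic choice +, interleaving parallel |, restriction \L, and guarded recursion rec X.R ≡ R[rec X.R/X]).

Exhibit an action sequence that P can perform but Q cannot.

cb

LTS(P): 3 reachable states
  p0 = c.(b.0 | (0 | 0)) has moves ··c··> p1
  p1 = b.0 | (0 | 0) has moves ··b··> p2
  p2 = 0 | (0 | 0) has moves deadlocked
LTS(Q): 3 reachable states
  q0 = c.(a.0 | (0 | 0)) has moves ··c··> q1
  q1 = a.0 | (0 | 0) has moves ··a··> q2
  q2 = 0 | (0 | 0) has moves deadlocked
Executing cb from P (initial set {p0}):
  [1] c ⇒ {p1}
  [2] b ⇒ {p2}
  ✓ P
Executing cb from Q (initial set {q0}):
  [1] c ⇒ {q1}
  [2] b ⇒ ∅ (Q stuck)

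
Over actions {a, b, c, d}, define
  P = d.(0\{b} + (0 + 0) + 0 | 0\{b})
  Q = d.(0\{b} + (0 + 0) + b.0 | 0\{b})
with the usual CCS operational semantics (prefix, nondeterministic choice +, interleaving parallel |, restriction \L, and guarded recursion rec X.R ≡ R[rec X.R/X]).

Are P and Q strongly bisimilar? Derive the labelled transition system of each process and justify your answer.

LTS(P): 2 reachable states
  s0 = d.(0\{b} + (0 + 0) + 0 | 0\{b}) ⊢ =d=> s1
  s1 = 0\{b} + (0 + 0) + 0 | 0\{b} ⊢ stopped
LTS(Q): 3 reachable states
  t0 = d.(0\{b} + (0 + 0) + b.0 | 0\{b}) ⊢ =d=> t1
  t1 = 0\{b} + (0 + 0) + b.0 | 0\{b} ⊢ =b=> t2
  t2 = 0 | 0\{b} ⊢ stopped
Bisimilarity quotient blocks:
  B0 = {s0}
  B1 = {s1, t2}
  B2 = {t0}
  B3 = {t1}
s0 ∈ B0, t0 ∈ B2 → different blocks

NO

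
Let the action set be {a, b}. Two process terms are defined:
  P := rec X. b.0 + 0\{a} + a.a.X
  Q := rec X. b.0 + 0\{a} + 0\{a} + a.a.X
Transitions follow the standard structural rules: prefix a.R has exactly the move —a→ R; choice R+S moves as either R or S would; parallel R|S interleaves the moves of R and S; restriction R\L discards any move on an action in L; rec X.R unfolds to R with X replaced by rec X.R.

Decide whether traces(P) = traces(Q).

P's transition system — 3 states:
  u0 = rec X. b.0 + 0\{a} + a.a.X ⊢ ··a··> u1, ··b··> u2
  u1 = a.(rec X. b.0 + 0\{a} + a.a.X) ⊢ ··a··> u0
  u2 = 0 ⊢ ∅
Q's transition system — 3 states:
  v0 = rec X. b.0 + 0\{a} + 0\{a} + a.a.X ⊢ ··a··> v1, ··b··> v2
  v1 = a.(rec X. b.0 + 0\{a} + 0\{a} + a.a.X) ⊢ ··a··> v0
  v2 = 0 ⊢ ∅
Partition-refinement fixed point:
  B0 = {u0, v0}
  B1 = {u1, v1}
  B2 = {u2, v2}
u0 ∈ B0, v0 ∈ B0 → same block
Bisimilar ⇒ trace-equivalent.

traces(P) = traces(Q)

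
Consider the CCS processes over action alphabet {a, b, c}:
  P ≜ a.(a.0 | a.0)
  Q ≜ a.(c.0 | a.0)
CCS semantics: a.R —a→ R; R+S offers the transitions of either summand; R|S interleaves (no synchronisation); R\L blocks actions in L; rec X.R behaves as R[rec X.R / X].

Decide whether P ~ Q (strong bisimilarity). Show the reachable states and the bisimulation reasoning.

not bisimilar

LTS(P): 5 reachable states
  u0 = a.(a.0 | a.0) has moves —a→ u1
  u1 = a.0 | a.0 has moves —a→ u2, —a→ u3
  u2 = 0 | a.0 has moves —a→ u4
  u3 = a.0 | 0 has moves —a→ u4
  u4 = 0 | 0 has moves stopped
LTS(Q): 5 reachable states
  v0 = a.(c.0 | a.0) has moves —a→ v1
  v1 = c.0 | a.0 has moves —a→ v2, —c→ v3
  v2 = c.0 | 0 has moves —c→ v4
  v3 = 0 | a.0 has moves —a→ v4
  v4 = 0 | 0 has moves stopped
Coarsest stable partition (strong bisimilarity classes):
  B0 = {u0}
  B1 = {u1}
  B2 = {u2, u3, v3}
  B3 = {u4, v4}
  B4 = {v0}
  B5 = {v1}
  B6 = {v2}
u0 ∈ B0, v0 ∈ B4 → different blocks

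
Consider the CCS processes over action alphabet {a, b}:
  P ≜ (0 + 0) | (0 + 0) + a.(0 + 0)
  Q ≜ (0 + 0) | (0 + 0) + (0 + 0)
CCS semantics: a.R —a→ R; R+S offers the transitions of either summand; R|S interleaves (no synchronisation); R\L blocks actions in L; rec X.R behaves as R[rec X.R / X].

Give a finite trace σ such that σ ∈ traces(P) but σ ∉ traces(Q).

a

LTS(P): 2 reachable states
  u0 = (0 + 0) | (0 + 0) + a.(0 + 0) :: --a--▸ u1
  u1 = 0 + 0 :: deadlocked
LTS(Q): 1 reachable states
  v0 = (0 + 0) | (0 + 0) + (0 + 0) :: deadlocked
Trace ⟨a⟩ through P, begin at {u0}:
  after a @ step 1: {u1}
  — P admits the full trace.
Trace ⟨a⟩ through Q, begin at {v0}:
  after a @ step 1: no successor for Q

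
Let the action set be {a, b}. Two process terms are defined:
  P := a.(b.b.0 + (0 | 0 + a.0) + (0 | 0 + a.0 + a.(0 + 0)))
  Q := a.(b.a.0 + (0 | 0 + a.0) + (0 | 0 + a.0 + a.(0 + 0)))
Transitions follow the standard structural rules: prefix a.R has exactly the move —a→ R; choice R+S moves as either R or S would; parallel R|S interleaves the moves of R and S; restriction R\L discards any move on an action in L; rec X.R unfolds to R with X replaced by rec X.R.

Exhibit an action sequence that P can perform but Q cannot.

abb

LTS(P): 5 reachable states
  p0 = a.(b.b.0 + (0 | 0 + a.0) + (0 | 0 + a.0 + a.(0 + 0))) | =a=> p1
  p1 = b.b.0 + (0 | 0 + a.0) + (0 | 0 + a.0 + a.(0 + 0)) | =a=> p2, =a=> p3, =b=> p4
  p2 = 0 | stopped
  p3 = 0 + 0 | stopped
  p4 = b.0 | =b=> p2
LTS(Q): 5 reachable states
  q0 = a.(b.a.0 + (0 | 0 + a.0) + (0 | 0 + a.0 + a.(0 + 0))) | =a=> q1
  q1 = b.a.0 + (0 | 0 + a.0) + (0 | 0 + a.0 + a.(0 + 0)) | =a=> q2, =a=> q3, =b=> q4
  q2 = 0 | stopped
  q3 = 0 + 0 | stopped
  q4 = a.0 | =a=> q2
Trace ⟨abb⟩ through P, begin at {p0}:
  step 1 (a): {p1}
  step 2 (b): {p4}
  step 3 (b): {p2}
  ✓ P
Trace ⟨abb⟩ through Q, begin at {q0}:
  step 1 (a): {q1}
  step 2 (b): {q4}
  step 3 (b): ∅  — Q cannot continue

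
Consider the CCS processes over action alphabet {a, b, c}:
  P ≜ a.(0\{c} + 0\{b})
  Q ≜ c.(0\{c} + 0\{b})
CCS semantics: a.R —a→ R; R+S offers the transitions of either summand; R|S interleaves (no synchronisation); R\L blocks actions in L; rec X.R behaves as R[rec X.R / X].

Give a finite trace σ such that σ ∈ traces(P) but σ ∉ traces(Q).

a

Reachable graph of P (2 states):
  u0 = a.(0\{c} + 0\{b}) ⊢ —a→ u1
  u1 = 0\{c} + 0\{b} ⊢ (no moves)
Reachable graph of Q (2 states):
  v0 = c.(0\{c} + 0\{b}) ⊢ —c→ v1
  v1 = 0\{c} + 0\{b} ⊢ (no moves)
Trace ⟨a⟩ through P, begin at {u0}:
  step 1 (a): {u1}
  ✓ P
Trace ⟨a⟩ through Q, begin at {v0}:
  step 1 (a): ∅  — Q cannot continue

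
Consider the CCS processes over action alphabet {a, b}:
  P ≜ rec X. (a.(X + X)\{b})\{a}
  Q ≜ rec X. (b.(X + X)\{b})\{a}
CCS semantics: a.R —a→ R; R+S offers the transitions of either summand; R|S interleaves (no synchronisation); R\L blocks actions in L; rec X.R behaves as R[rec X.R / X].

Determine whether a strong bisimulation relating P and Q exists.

NO

LTS(P): 1 reachable states
  u0 = rec X. (a.(X + X)\{b})\{a} has moves deadlocked
LTS(Q): 2 reachable states
  v0 = rec X. (b.(X + X)\{b})\{a} has moves ··b··> v1
  v1 = ((rec X. (b.(X + X)\{b})\{a}) + (rec X. (b.(X + X)\{b})\{a}))\{b}\{a} has moves deadlocked
Bisimilarity quotient blocks:
  B0 = {u0, v1}
  B1 = {v0}
u0 ∈ B0, v0 ∈ B1 → different blocks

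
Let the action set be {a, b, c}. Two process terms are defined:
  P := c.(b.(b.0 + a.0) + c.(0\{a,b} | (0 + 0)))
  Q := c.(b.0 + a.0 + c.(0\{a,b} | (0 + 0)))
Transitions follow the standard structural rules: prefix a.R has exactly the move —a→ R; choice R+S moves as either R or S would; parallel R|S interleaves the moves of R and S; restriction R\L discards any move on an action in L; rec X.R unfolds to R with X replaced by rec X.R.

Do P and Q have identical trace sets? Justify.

traces(P) ≠ traces(Q) — witness ⟨cba⟩

LTS(P): 5 reachable states
  p0 = c.(b.(b.0 + a.0) + c.(0\{a,b} | (0 + 0))) ⊢ ··c··> p1
  p1 = b.(b.0 + a.0) + c.(0\{a,b} | (0 + 0)) ⊢ ··b··> p2, ··c··> p3
  p2 = b.0 + a.0 ⊢ ··a··> p4, ··b··> p4
  p3 = 0\{a,b} | (0 + 0) ⊢ deadlocked
  p4 = 0 ⊢ deadlocked
LTS(Q): 4 reachable states
  q0 = c.(b.0 + a.0 + c.(0\{a,b} | (0 + 0))) ⊢ ··c··> q1
  q1 = b.0 + a.0 + c.(0\{a,b} | (0 + 0)) ⊢ ··a··> q2, ··b··> q2, ··c··> q3
  q2 = 0 ⊢ deadlocked
  q3 = 0\{a,b} | (0 + 0) ⊢ deadlocked
Trace ⟨cba⟩ through P, begin at {p0}:
  step 1 (c): {p1}
  step 2 (b): {p2}
  step 3 (a): {p4}
  — P admits the full trace.
Trace ⟨cba⟩ through Q, begin at {q0}:
  step 1 (c): {q1}
  step 2 (b): {q2}
  step 3 (a): ∅ (Q stuck)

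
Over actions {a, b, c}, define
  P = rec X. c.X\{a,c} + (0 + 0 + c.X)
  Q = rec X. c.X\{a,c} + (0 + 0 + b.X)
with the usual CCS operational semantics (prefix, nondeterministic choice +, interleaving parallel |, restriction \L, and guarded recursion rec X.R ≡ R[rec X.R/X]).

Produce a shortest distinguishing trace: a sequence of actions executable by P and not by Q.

cc

LTS(P): 2 reachable states
  u0 = rec X. c.X\{a,c} + (0 + 0 + c.X) has moves —c→ u0, —c→ u1
  u1 = (rec X. c.X\{a,c} + (0 + 0 + c.X))\{a,c} has moves stopped
LTS(Q): 2 reachable states
  v0 = rec X. c.X\{a,c} + (0 + 0 + b.X) has moves —b→ v0, —c→ v1
  v1 = (rec X. c.X\{a,c} + (0 + 0 + b.X))\{a,c} has moves —b→ v1
Trace ⟨cc⟩ through P, begin at {u0}:
  step 1 (c): {u0, u1}
  step 2 (c): {u0, u1}
  ✓ P
Trace ⟨cc⟩ through Q, begin at {v0}:
  step 1 (c): {v1}
  step 2 (c): ∅ (Q stuck)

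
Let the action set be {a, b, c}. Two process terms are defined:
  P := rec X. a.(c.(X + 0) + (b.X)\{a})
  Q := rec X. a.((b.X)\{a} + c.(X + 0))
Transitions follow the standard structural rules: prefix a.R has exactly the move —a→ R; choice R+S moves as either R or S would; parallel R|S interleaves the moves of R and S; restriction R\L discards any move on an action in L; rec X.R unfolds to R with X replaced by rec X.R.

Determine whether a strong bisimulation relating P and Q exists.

bisimilar

LTS(P): 4 reachable states
  u0 = rec X. a.(c.(X + 0) + (b.X)\{a}) | -a-> u1
  u1 = c.((rec X. a.(c.(X + 0) + (b.X)\{a})) + 0) + (b.(rec X. a.(c.(X + 0) + (b.X)\{a})))\{a} | -b-> u2, -c-> u3
  u2 = (rec X. a.(c.(X + 0) + (b.X)\{a}))\{a} | deadlocked
  u3 = (rec X. a.(c.(X + 0) + (b.X)\{a})) + 0 | -a-> u1
LTS(Q): 4 reachable states
  v0 = rec X. a.((b.X)\{a} + c.(X + 0)) | -a-> v1
  v1 = (b.(rec X. a.((b.X)\{a} + c.(X + 0))))\{a} + c.((rec X. a.((b.X)\{a} + c.(X + 0))) + 0) | -b-> v2, -c-> v3
  v2 = (rec X. a.((b.X)\{a} + c.(X + 0)))\{a} | deadlocked
  v3 = (rec X. a.((b.X)\{a} + c.(X + 0))) + 0 | -a-> v1
Coarsest stable partition (strong bisimilarity classes):
  B0 = {u0, u3, v0, v3}
  B1 = {u1, v1}
  B2 = {u2, v2}
u0 ∈ B0, v0 ∈ B0 → same block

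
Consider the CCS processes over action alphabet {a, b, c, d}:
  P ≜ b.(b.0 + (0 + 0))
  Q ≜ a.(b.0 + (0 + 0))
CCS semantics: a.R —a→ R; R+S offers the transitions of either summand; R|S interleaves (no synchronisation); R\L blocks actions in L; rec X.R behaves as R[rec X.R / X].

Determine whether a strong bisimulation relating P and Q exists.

NO

P's transition system — 3 states:
  u0 = b.(b.0 + (0 + 0)) has moves =b=> u1
  u1 = b.0 + (0 + 0) has moves =b=> u2
  u2 = 0 has moves stopped
Q's transition system — 3 states:
  v0 = a.(b.0 + (0 + 0)) has moves =a=> v1
  v1 = b.0 + (0 + 0) has moves =b=> v2
  v2 = 0 has moves stopped
Partition-refinement fixed point:
  B0 = {u0}
  B1 = {u1, v1}
  B2 = {u2, v2}
  B3 = {v0}
u0 ∈ B0, v0 ∈ B3 → different blocks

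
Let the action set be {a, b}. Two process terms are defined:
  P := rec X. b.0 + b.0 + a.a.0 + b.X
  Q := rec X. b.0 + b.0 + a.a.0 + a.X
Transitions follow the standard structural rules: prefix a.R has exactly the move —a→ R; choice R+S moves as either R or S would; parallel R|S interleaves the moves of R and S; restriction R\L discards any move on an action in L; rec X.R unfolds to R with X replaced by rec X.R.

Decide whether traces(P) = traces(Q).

traces(P) ≠ traces(Q) — witness ⟨ba⟩

LTS(P): 3 reachable states
  s0 = rec X. b.0 + b.0 + a.a.0 + b.X has moves --a--▸ s1, --b--▸ s0, --b--▸ s2
  s1 = a.0 has moves --a--▸ s2
  s2 = 0 has moves ·
LTS(Q): 3 reachable states
  t0 = rec X. b.0 + b.0 + a.a.0 + a.X has moves --a--▸ t0, --a--▸ t1, --b--▸ t2
  t1 = a.0 has moves --a--▸ t2
  t2 = 0 has moves ·
Run σ = ⟨ba⟩ on P: start {s0}
  after b @ step 1: {s0, s2}
  after a @ step 2: {s1}
  — P admits the full trace.
Run σ = ⟨ba⟩ on Q: start {t0}
  after b @ step 1: {t2}
  after a @ step 2: ∅  — Q cannot continue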